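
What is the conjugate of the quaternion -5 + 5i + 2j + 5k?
-5 - 5i - 2j - 5k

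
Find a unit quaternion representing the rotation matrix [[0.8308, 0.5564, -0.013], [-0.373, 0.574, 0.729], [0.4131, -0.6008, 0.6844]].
0.8788 - 0.3783i - 0.1212j - 0.2644k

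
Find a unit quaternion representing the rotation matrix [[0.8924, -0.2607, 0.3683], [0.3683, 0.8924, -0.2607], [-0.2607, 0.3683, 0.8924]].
0.9588 + 0.164i + 0.164j + 0.164k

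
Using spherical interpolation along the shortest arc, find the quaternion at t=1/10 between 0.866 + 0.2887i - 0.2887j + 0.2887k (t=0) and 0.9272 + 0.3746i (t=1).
0.8795 + 0.2999i - 0.2613j + 0.2613k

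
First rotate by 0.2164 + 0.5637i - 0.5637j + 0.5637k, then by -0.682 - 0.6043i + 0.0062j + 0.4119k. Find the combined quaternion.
-0.0356 - 0.2795i + 0.9586j + 0.0418k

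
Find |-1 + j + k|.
√3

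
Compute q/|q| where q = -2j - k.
-0.8944j - 0.4472k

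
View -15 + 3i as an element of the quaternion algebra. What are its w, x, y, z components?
-15 + 3i + 0j + 0k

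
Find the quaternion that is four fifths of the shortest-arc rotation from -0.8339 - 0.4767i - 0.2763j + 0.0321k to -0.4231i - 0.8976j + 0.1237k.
-0.2042 - 0.4826i - 0.8439j + 0.1148k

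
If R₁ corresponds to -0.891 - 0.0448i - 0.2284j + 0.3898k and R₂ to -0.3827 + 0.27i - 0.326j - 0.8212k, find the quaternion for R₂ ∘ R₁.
0.5987 - 0.5381i + 0.3094j + 0.5062k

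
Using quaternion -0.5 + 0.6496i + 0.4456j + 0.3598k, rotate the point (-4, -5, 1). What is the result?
(-6.048, 0.608, -2.249)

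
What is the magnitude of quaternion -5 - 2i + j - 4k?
√46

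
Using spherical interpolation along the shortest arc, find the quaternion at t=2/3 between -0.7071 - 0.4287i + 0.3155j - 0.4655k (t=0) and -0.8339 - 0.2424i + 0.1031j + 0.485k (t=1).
-0.8981 - 0.3492i + 0.2011j + 0.1761k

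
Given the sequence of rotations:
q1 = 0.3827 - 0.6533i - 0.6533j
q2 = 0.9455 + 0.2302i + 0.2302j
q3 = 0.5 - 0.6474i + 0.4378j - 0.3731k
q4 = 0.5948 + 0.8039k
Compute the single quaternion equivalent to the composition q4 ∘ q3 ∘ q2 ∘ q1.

q2 · q1 = 0.6626 - 0.5296i - 0.5296j
q3 · q2 · q1 = 0.2203 - 0.8914i + 0.2229j + 0.3275k
q4 · q3 · q2 · q1 = -0.1322 - 0.7094i - 0.584j + 0.3719k
-0.1322 - 0.7094i - 0.584j + 0.3719k


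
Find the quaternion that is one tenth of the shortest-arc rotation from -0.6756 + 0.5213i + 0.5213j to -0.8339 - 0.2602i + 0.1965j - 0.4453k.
-0.7288 + 0.4547i + 0.5091j - 0.0531k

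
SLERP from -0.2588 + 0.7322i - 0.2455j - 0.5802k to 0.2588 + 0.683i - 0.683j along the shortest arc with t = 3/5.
0.0536 + 0.7824i - 0.562j - 0.2628k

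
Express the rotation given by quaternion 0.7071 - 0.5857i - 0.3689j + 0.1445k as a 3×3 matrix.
[[0.6861, 0.2278, -0.691], [0.6365, 0.2722, 0.7217], [0.3524, -0.9349, 0.0417]]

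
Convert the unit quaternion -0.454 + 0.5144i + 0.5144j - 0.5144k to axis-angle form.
axis = (√3/3, √3/3, -√3/3), θ = 234°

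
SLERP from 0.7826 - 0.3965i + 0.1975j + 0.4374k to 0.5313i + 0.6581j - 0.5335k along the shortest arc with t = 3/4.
0.2537 - 0.58i - 0.4951j + 0.5951k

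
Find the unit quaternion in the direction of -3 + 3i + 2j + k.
-0.6255 + 0.6255i + 0.417j + 0.2085k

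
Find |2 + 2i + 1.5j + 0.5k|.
3.24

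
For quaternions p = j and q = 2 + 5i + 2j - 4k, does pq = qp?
No: pq = -2 - 4i + 2j - 5k ≠ -2 + 4i + 2j + 5k = qp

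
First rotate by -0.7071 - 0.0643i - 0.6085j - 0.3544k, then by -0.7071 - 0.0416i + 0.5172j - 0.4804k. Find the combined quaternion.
0.6418 - 0.4007i + 0.0807j + 0.6489k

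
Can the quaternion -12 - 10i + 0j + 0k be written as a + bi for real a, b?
Yes. The quaternion -12 - 10i has j- and k-coefficients y = z = 0, so it lies in the complex subalgebra spanned by 1 and i.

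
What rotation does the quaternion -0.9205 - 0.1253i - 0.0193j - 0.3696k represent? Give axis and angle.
axis = (-0.3207, -0.0494, -0.9459), θ = 314°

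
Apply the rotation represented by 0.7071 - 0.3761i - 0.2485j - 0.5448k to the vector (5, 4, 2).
(5.361, -0.818, 3.949)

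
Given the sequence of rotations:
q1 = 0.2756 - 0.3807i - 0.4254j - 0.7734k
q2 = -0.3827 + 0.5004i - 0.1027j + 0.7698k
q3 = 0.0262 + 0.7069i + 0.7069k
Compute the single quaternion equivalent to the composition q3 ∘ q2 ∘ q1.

q2 · q1 = 0.6367 + 0.6905i + 0.2284j + 0.2562k
q3 · q2 · q1 = -0.6525 + 0.3067i + 0.313j + 0.6183k
-0.6525 + 0.3067i + 0.313j + 0.6183k


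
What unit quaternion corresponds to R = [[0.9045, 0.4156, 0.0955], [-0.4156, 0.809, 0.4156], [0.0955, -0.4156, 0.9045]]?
0.9511 - 0.2185i - 0.2185k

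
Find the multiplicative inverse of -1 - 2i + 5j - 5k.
-0.0182 + 0.0364i - 0.0909j + 0.0909k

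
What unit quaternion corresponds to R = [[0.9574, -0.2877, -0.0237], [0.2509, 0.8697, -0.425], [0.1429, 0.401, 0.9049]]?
0.9659 + 0.2138i - 0.0431j + 0.1394k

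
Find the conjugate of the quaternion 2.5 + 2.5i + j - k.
2.5 - 2.5i - j + k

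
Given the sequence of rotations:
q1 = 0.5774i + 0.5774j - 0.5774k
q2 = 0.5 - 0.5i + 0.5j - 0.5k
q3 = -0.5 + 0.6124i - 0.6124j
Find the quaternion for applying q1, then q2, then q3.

q2 · q1 = -0.2887 + 0.2887i - 0.2887j - 0.8661k
q3 · q2 · q1 = -0.2092 + 0.2092i + 0.8515j + 0.433k
-0.2092 + 0.2092i + 0.8515j + 0.433k


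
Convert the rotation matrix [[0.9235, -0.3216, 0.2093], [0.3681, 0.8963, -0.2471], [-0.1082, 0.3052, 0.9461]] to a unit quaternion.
0.9703 + 0.1423i + 0.0818j + 0.1777k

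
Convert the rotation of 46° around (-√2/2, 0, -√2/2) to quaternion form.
0.9205 - 0.2763i - 0.2763k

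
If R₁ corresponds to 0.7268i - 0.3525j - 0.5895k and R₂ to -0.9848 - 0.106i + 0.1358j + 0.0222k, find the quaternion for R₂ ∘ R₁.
0.138 - 0.788i + 0.3008j + 0.5192k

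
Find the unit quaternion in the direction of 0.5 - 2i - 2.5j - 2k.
0.1313 - 0.5252i - 0.6565j - 0.5252k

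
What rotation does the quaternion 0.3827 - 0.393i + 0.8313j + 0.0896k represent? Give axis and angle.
axis = (-0.4254, 0.8998, 0.097), θ = 3π/4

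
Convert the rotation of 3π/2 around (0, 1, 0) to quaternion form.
-0.7071 + 0.7071j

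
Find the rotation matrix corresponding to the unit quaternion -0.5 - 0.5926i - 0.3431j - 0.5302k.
[[0.2023, -0.1236, 0.9715], [0.9368, -0.2646, -0.2288], [0.2853, 0.9564, 0.0622]]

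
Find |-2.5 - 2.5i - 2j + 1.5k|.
4.33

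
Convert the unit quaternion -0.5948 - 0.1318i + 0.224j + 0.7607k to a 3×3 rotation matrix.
[[-0.2577, 0.8459, -0.467], [-0.964, -0.1921, 0.184], [0.0659, 0.4976, 0.8649]]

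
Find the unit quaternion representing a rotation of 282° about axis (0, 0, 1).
-0.7771 + 0.6293k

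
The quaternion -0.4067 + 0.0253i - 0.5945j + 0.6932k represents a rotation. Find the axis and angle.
axis = (0.0277, -0.6507, 0.7588), θ = 228°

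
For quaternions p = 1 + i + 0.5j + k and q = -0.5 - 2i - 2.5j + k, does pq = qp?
No: pq = 1.75 + 0.5i - 5.75j - k ≠ 1.75 - 5.5i + 0.25j + 2k = qp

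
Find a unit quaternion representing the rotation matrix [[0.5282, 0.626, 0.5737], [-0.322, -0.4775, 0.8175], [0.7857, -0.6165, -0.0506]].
0.5 - 0.717i - 0.106j - 0.474k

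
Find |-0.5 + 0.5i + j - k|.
1.581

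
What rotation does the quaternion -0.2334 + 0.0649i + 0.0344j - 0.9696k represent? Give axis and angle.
axis = (0.0667, 0.0354, -0.9971), θ = 207°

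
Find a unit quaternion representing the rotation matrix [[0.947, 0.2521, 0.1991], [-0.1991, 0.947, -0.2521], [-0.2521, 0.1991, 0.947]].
0.9799 + 0.1151i + 0.1151j - 0.1151k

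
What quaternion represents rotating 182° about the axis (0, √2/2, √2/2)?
-0.0175 + 0.707j + 0.707k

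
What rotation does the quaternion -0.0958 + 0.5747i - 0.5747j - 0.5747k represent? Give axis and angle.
axis = (√3/3, -√3/3, -√3/3), θ = 191°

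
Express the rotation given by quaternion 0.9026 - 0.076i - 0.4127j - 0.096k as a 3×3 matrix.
[[0.6409, 0.236, -0.7304], [-0.1106, 0.97, 0.2164], [0.7596, -0.058, 0.6478]]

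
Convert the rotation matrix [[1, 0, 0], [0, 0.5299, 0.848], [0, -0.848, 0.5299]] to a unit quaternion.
0.8746 - 0.4848i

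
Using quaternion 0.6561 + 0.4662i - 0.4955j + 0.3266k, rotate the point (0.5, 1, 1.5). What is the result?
(-1.261, -1.068, 0.877)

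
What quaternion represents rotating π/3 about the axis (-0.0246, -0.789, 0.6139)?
0.866 - 0.0123i - 0.3945j + 0.307k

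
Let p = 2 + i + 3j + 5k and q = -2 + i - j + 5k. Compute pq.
-27 + 20i - 8j - 4k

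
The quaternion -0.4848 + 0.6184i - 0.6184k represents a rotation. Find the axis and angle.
axis = (√2/2, 0, -√2/2), θ = 238°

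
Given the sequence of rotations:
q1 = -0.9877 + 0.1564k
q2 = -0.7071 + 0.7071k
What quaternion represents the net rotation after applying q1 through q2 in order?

q2 · q1 = 0.5878 - 0.809k
0.5878 - 0.809k


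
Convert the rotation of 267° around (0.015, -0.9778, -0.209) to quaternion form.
-0.6884 + 0.0109i - 0.7093j - 0.1516k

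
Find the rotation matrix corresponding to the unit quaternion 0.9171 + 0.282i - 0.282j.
[[0.841, -0.159, -0.5172], [-0.159, 0.841, -0.5172], [0.5172, 0.5172, 0.6819]]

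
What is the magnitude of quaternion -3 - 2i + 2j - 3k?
√26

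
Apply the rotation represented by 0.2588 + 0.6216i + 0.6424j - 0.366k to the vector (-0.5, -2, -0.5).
(-1.868, 0.173, 0.99)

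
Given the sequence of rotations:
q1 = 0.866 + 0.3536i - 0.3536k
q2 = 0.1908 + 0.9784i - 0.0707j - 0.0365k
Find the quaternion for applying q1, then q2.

q2 · q1 = -0.1936 + 0.9398i + 0.2718j - 0.0741k
-0.1936 + 0.9398i + 0.2718j - 0.0741k


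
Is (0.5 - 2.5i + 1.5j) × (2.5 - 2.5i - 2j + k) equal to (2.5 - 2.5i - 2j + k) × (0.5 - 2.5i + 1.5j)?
No: pq = -2 - 6i + 5.25j + 9.25k ≠ -2 - 9i + 0.25j - 8.25k = qp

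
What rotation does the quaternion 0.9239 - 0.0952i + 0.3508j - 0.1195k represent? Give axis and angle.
axis = (-0.2488, 0.9168, -0.3123), θ = π/4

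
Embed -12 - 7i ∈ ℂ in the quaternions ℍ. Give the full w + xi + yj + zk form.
-12 - 7i + 0j + 0k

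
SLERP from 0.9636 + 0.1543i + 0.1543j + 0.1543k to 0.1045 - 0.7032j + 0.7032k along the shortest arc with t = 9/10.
0.2437 + 0.0227i - 0.6625j + 0.7079k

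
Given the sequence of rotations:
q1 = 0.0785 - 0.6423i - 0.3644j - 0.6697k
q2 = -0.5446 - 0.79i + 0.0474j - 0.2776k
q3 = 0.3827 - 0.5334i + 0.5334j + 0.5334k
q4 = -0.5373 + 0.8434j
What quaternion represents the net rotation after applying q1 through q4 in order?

q2 · q1 = -0.7188 + 0.1549i - 0.1486j + 0.6612k
q3 · q2 · q1 = -0.4659 + 0.8746i - 0.005j - 0.1337k
q4 · q3 · q2 · q1 = 0.2545 - 0.5827i - 0.3903j - 0.6658k
0.2545 - 0.5827i - 0.3903j - 0.6658k


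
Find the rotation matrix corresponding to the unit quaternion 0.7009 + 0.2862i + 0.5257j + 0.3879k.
[[0.1463, -0.2428, 0.959], [0.8447, 0.5352, 0.0066], [-0.5149, 0.809, 0.2835]]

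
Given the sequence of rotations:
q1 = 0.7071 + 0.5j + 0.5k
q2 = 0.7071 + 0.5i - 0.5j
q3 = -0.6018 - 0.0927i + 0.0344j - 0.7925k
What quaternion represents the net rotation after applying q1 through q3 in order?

q2 · q1 = 0.75 + 0.1036i - 0.25j + 0.6036k
q3 · q2 · q1 = 0.0452 - 0.3092i + 0.1501j - 0.938k
0.0452 - 0.3092i + 0.1501j - 0.938k


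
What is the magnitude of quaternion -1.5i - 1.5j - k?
2.345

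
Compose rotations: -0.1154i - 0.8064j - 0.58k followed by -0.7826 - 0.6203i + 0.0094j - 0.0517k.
-0.094 + 0.0432i + 0.2773j + 0.9552k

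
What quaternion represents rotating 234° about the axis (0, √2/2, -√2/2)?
-0.454 + 0.63j - 0.63k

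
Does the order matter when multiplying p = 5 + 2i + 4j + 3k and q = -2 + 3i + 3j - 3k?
Yes: pq = -19 - 10i + 22j - 27k ≠ -19 + 32i - 8j - 15k = qp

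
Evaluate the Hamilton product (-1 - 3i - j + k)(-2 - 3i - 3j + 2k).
-12 + 10i + 8j + 2k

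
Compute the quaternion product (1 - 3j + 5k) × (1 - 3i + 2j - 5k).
32 + 2i - 16j - 9k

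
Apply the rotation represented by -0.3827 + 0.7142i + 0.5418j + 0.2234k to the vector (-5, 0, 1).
(-1.661, -2.226, -4.276)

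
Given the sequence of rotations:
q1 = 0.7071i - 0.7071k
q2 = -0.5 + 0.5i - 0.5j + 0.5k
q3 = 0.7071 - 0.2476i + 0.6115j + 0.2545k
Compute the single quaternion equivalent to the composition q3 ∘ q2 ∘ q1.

q2 · q1 = 0.7071j + 0.7071k
q3 · q2 · q1 = -0.6123 + 0.2524i + 0.6751j + 0.3249k
-0.6123 + 0.2524i + 0.6751j + 0.3249k


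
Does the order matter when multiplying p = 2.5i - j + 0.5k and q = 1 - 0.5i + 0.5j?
Yes: pq = 1.75 + 2.25i - 1.25j + 1.25k ≠ 1.75 + 2.75i - 0.75j - 0.25k = qp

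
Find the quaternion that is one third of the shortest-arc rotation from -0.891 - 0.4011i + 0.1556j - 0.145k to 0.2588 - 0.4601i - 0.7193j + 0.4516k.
-0.8294 - 0.1169i + 0.4447j - 0.3171k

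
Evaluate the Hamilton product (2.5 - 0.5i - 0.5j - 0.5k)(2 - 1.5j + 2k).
5.25 - 2.75i - 3.75j + 4.75k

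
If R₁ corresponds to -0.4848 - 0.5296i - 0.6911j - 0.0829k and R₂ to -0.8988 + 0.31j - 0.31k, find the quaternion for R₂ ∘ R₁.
0.6243 + 0.2361i + 0.635j + 0.389k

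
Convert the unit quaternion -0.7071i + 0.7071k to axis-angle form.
axis = (-√2/2, 0, √2/2), θ = π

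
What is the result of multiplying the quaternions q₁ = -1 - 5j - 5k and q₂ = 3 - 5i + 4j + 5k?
42 + 6j - 45k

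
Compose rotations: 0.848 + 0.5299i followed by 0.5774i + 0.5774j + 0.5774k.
-0.306 + 0.4896i + 0.7956j + 0.1837k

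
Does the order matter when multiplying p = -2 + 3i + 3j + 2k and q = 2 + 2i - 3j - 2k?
Yes: pq = 3 + 2i + 22j - 7k ≠ 3 + 2i + 2j + 23k = qp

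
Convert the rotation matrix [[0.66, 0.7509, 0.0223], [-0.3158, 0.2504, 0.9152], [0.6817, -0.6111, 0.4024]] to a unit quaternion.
0.7604 - 0.5018i - 0.2168j - 0.3507k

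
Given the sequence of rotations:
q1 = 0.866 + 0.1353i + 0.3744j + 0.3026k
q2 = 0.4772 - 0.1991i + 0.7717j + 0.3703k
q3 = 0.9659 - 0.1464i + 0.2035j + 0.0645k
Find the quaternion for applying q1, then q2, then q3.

q2 · q1 = 0.0392 - 0.013i + 0.9573j + 0.2861k
q3 · q2 · q1 = -0.1773 - 0.0218i + 0.9737j + 0.1414k
-0.1773 - 0.0218i + 0.9737j + 0.1414k


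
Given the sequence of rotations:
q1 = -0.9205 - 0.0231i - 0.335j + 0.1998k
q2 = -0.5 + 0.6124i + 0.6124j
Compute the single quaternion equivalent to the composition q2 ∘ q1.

q2 · q1 = 0.6796 - 0.4298i - 0.5186j - 0.2909k
0.6796 - 0.4298i - 0.5186j - 0.2909k


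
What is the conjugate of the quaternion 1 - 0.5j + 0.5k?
1 + 0.5j - 0.5k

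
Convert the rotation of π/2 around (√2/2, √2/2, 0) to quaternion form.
0.7071 + 0.5i + 0.5j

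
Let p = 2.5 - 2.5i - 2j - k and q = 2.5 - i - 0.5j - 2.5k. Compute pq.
0.25 - 4.25i - 11.5j - 9.5k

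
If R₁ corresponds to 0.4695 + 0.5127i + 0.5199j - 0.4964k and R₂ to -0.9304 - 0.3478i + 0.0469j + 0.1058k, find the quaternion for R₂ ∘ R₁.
-0.2304 - 0.7186i - 0.5801j + 0.3067k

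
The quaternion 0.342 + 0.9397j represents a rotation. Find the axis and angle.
axis = (0, 1, 0), θ = 140°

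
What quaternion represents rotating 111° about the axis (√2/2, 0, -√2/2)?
0.5664 + 0.5827i - 0.5827k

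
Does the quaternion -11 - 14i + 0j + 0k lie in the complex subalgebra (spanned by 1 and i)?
Yes. The quaternion -11 - 14i has j- and k-coefficients y = z = 0, so it lies in the complex subalgebra spanned by 1 and i.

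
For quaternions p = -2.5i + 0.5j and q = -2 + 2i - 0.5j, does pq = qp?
No: pq = 5.25 + 5i - j + 0.25k ≠ 5.25 + 5i - j - 0.25k = qp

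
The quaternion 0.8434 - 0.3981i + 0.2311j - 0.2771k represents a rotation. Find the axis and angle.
axis = (-0.7409, 0.4301, -0.5157), θ = 65°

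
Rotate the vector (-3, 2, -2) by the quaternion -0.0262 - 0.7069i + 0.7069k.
(2.071, -1.812, 3.071)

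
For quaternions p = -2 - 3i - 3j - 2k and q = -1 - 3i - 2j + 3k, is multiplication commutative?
No: pq = -7 - 4i + 22j - 7k ≠ -7 + 22i - 8j - k = qp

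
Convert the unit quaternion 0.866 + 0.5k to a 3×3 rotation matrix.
[[0.5, -0.866, 0], [0.866, 0.5, 0], [0, 0, 1]]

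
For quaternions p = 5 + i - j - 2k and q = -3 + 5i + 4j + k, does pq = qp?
No: pq = -14 + 29i + 12j + 20k ≠ -14 + 15i + 34j + 2k = qp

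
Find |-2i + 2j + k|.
3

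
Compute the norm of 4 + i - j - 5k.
√43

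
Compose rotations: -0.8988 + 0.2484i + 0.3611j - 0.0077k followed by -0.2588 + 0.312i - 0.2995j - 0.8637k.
0.2566 - 0.0305i - 0.0364j + 0.9653k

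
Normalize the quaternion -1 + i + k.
-0.5774 + 0.5774i + 0.5774k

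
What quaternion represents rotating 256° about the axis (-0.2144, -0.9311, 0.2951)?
-0.6157 - 0.1689i - 0.7337j + 0.2325k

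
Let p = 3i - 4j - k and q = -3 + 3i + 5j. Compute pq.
11 - 4i + 9j + 30k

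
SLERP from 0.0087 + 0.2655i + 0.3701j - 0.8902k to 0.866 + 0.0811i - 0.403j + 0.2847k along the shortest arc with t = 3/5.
-0.6062 + 0.0738i + 0.4666j - 0.6398k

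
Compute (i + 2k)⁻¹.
-0.2i - 0.4k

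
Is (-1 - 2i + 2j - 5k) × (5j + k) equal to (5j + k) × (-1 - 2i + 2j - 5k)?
No: pq = -5 + 27i - 3j - 11k ≠ -5 - 27i - 7j + 9k = qp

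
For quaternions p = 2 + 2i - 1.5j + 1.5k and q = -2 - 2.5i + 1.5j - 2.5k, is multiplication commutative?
No: pq = 7 - 7.5i + 7.25j - 8.75k ≠ 7 - 10.5i + 4.75j - 7.25k = qp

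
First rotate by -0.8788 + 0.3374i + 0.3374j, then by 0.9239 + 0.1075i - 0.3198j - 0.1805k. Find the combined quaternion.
-0.7403 + 0.2782i + 0.5319j + 0.3028k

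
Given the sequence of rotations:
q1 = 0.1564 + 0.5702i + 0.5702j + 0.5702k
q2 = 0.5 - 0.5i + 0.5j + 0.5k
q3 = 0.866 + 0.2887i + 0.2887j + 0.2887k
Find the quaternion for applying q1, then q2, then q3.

q2 · q1 = -0.2069 + 0.2069i + 0.9335j - 0.2069k
q3 · q2 · q1 = -0.4487 - 0.2098i + 0.8681j - 0.0291k
-0.4487 - 0.2098i + 0.8681j - 0.0291k


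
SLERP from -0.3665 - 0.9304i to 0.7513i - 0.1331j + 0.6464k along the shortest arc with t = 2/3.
-0.1345 - 0.8737i + 0.0943j - 0.4579k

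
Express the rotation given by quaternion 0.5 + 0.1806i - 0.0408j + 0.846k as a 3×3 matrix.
[[-0.4348, -0.8607, 0.2648], [0.8313, -0.4967, -0.2496], [0.3464, 0.1116, 0.9314]]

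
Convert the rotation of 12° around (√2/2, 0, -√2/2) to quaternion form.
0.9945 + 0.0739i - 0.0739k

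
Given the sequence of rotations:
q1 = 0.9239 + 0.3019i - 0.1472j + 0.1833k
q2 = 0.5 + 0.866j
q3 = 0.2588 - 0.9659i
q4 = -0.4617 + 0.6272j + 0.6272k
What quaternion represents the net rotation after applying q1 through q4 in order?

q2 · q1 = 0.5894 + 0.3097i + 0.7265j - 0.1698k
q3 · q2 · q1 = 0.4517 - 0.4892i + 0.024j - 0.7457k
q4 · q3 · q2 · q1 = 0.2441 - 0.2569i - 0.0346j + 0.9344k
0.2441 - 0.2569i - 0.0346j + 0.9344k


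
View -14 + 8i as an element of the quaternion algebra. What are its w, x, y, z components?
-14 + 8i + 0j + 0k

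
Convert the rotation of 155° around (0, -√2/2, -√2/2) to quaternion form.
0.2164 - 0.6903j - 0.6903k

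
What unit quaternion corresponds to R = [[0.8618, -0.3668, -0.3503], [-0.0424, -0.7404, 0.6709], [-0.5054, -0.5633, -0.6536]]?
-0.342 + 0.9022i - 0.1134j - 0.2371k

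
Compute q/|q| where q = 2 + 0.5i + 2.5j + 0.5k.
0.61 + 0.1525i + 0.7625j + 0.1525k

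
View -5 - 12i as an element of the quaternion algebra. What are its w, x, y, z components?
-5 - 12i + 0j + 0k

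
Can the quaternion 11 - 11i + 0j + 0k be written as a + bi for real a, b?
Yes. The quaternion 11 - 11i has j- and k-coefficients y = z = 0, so it lies in the complex subalgebra spanned by 1 and i.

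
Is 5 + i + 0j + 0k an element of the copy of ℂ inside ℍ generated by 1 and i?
Yes. The quaternion 5 + i has j- and k-coefficients y = z = 0, so it lies in the complex subalgebra spanned by 1 and i.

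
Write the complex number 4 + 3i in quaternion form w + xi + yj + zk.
4 + 3i + 0j + 0k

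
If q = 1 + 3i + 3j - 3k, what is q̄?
1 - 3i - 3j + 3k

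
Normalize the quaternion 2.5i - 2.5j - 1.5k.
0.6509i - 0.6509j - 0.3906k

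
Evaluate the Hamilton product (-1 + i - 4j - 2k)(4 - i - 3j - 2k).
-19 + 7i - 9j - 13k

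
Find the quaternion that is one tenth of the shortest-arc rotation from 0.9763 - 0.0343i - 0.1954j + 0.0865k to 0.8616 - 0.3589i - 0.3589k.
0.9807 - 0.0694i - 0.178j + 0.0406k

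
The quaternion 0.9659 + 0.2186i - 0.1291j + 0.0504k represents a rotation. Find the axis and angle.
axis = (0.8446, -0.4988, 0.1947), θ = π/6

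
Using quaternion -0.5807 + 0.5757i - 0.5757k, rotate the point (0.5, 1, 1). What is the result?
(-1.163, 0.677, -0.663)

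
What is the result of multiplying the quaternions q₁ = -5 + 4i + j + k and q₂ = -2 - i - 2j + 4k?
12 + 3i - 9j - 29k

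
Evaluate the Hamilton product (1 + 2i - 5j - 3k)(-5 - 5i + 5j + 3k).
39 - 15i + 39j + 3k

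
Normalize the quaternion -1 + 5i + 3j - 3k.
-0.1508 + 0.7538i + 0.4523j - 0.4523k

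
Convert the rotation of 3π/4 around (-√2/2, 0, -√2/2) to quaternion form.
0.3827 - 0.6533i - 0.6533k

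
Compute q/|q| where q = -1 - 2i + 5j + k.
-0.1796 - 0.3592i + 0.898j + 0.1796k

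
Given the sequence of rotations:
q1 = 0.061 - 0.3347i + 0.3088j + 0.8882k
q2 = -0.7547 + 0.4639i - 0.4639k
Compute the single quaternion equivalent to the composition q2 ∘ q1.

q2 · q1 = 0.5213 + 0.4241i - 0.4898j - 0.5554k
0.5213 + 0.4241i - 0.4898j - 0.5554k


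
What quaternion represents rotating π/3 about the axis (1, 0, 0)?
0.866 + 0.5i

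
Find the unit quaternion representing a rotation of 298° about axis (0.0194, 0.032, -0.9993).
-0.8572 + 0.01i + 0.0165j - 0.5147k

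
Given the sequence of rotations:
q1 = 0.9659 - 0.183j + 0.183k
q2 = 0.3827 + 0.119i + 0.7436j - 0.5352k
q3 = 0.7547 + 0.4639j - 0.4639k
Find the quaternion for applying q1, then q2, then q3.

q2 · q1 = 0.6037 + 0.1531i + 0.6264j - 0.4687k
q3 · q2 · q1 = -0.0524 + 0.1887i + 0.6818j - 0.7048k
-0.0524 + 0.1887i + 0.6818j - 0.7048k


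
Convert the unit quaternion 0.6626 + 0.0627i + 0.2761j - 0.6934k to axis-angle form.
axis = (0.0837, 0.3686, -0.9258), θ = 97°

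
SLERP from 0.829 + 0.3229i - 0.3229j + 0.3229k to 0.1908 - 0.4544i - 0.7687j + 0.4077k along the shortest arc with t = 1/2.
0.6113 - 0.0788i - 0.6544j + 0.438k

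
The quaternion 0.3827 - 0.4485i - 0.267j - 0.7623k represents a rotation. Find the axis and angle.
axis = (-0.4855, -0.289, -0.8251), θ = 3π/4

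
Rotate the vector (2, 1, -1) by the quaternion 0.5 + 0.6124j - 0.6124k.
(-1, -0.225, -2.225)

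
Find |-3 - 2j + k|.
√14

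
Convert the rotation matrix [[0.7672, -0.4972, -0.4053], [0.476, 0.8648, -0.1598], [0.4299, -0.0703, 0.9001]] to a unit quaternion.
0.9397 + 0.0238i - 0.2222j + 0.2589k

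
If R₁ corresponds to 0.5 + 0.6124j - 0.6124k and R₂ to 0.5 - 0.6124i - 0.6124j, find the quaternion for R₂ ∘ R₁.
0.625 + 0.0688i - 0.375j - 0.6812k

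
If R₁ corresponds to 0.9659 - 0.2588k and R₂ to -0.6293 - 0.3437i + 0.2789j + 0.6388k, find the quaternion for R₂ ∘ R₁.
-0.4425 - 0.4042i + 0.1804j + 0.7799k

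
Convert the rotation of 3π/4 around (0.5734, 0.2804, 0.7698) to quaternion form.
0.3827 + 0.5298i + 0.2591j + 0.7112k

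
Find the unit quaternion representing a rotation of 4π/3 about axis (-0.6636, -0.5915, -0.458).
-0.5 - 0.5747i - 0.5123j - 0.3966k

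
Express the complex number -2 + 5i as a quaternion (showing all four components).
-2 + 5i + 0j + 0k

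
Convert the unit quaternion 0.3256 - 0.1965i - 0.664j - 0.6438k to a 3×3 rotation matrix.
[[-0.7107, 0.6802, -0.1794], [-0.1583, 0.0938, 0.9829], [0.6854, 0.727, 0.041]]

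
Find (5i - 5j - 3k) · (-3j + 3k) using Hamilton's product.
-6 - 24i - 15j - 15k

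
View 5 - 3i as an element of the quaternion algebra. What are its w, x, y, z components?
5 - 3i + 0j + 0k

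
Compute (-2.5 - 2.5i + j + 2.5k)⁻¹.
-0.1266 + 0.1266i - 0.0506j - 0.1266k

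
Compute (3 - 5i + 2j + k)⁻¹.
0.0769 + 0.1282i - 0.0513j - 0.0256k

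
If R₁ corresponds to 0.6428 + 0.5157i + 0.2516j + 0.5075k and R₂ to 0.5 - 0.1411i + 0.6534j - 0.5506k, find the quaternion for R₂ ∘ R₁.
0.5092 + 0.6373i + 0.3335j - 0.4726k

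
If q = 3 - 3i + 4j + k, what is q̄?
3 + 3i - 4j - k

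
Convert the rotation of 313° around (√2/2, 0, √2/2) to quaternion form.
-0.9171 + 0.282i + 0.282k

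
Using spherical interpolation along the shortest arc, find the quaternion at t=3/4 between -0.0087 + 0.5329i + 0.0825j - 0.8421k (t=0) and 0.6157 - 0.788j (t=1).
-0.5602 + 0.1957i + 0.7431j - 0.3093k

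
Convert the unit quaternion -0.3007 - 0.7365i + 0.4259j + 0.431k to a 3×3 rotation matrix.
[[0.2657, -0.3681, -0.891], [-0.8866, -0.4564, -0.0758], [-0.3787, 0.8101, -0.4476]]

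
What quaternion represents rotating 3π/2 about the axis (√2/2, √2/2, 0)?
-0.7071 + 0.5i + 0.5j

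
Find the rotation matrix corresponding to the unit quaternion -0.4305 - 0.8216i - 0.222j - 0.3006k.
[[0.7207, 0.106, 0.6851], [0.6236, -0.5308, -0.5739], [0.3028, 0.8409, -0.4486]]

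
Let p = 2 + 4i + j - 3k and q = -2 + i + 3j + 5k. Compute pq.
4 + 8i - 19j + 27k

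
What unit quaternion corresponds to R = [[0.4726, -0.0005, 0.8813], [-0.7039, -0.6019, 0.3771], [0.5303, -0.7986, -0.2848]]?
-0.3827 + 0.768i - 0.2293j + 0.4595k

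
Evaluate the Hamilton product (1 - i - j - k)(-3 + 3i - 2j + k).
-1 + 3i - j + 9k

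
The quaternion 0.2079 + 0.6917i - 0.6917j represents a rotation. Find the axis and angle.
axis = (√2/2, -√2/2, 0), θ = 156°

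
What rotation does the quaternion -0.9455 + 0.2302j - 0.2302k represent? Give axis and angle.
axis = (0, √2/2, -√2/2), θ = 322°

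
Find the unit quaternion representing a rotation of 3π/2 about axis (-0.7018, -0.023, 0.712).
-0.7071 - 0.4962i - 0.0163j + 0.5035k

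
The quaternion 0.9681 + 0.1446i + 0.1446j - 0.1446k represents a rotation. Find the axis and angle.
axis = (√3/3, √3/3, -√3/3), θ = 29°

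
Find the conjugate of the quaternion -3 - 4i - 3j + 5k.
-3 + 4i + 3j - 5k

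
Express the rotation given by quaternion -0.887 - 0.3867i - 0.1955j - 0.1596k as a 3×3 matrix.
[[0.8726, -0.1319, 0.4703], [0.4343, 0.65, -0.6236], [-0.2234, 0.7484, 0.6245]]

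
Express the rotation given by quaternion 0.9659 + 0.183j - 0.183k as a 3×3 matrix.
[[0.866, 0.3535, 0.3535], [-0.3535, 0.933, -0.067], [-0.3535, -0.067, 0.933]]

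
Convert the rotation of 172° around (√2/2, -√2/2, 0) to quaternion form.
0.0698 + 0.7054i - 0.7054j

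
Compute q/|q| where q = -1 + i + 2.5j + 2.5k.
-0.2626 + 0.2626i + 0.6565j + 0.6565k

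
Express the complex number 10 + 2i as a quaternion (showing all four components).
10 + 2i + 0j + 0k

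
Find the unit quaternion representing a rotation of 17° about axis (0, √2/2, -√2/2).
0.989 + 0.1045j - 0.1045k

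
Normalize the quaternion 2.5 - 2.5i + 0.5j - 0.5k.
0.6934 - 0.6934i + 0.1387j - 0.1387k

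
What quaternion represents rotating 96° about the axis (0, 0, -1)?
0.6691 - 0.7431k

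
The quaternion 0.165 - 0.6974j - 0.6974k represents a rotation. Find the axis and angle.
axis = (0, -√2/2, -√2/2), θ = 161°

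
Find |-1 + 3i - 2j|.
√14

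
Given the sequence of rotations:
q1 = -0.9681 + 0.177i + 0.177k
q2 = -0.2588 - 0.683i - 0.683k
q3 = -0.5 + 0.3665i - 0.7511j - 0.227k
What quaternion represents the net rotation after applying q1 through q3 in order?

q2 · q1 = 0.4923 + 0.6154i + 0.6154k
q3 · q2 · q1 = -0.332 - 0.5895i - 0.735j + 0.0428k
-0.332 - 0.5895i - 0.735j + 0.0428k


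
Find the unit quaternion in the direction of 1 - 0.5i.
0.8944 - 0.4472i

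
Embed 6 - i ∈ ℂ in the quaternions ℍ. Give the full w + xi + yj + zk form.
6 - i + 0j + 0k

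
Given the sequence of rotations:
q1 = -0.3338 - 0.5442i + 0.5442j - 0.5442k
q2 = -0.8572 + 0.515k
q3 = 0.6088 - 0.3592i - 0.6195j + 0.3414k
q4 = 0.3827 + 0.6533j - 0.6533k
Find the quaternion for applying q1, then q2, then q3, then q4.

q2 · q1 = 0.5664 + 0.1862i - 0.7468j + 0.2946k
q3 · q2 · q1 = -0.1515 - 0.0176i - 0.6361j + 0.7563k
q4 · q3 · q2 · q1 = 0.8517 + 0.0718i - 0.3309j + 0.3999k
0.8517 + 0.0718i - 0.3309j + 0.3999k


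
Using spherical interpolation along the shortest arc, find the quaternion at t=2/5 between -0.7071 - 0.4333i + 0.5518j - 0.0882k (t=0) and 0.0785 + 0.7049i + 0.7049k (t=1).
-0.5289 - 0.6417i + 0.3831j - 0.4021k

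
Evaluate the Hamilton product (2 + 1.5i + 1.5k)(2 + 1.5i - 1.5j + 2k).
-1.25 + 8.25i - 3.75j + 4.75k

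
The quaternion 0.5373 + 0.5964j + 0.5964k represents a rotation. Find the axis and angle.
axis = (0, √2/2, √2/2), θ = 115°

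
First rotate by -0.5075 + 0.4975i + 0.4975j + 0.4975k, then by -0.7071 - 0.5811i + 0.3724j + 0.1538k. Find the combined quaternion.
0.3862 + 0.0519i - 0.1752j - 0.9042k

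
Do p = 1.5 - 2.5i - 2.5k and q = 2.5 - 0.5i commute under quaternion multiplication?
No: pq = 2.5 - 7i + 1.25j - 6.25k ≠ 2.5 - 7i - 1.25j - 6.25k = qp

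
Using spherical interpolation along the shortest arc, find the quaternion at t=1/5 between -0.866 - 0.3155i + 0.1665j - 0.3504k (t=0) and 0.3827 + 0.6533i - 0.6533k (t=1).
-0.869 - 0.451i + 0.1478j - 0.1402k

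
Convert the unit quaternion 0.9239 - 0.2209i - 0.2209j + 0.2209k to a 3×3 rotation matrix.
[[0.8048, -0.3106, -0.5058], [0.5058, 0.8048, 0.3106], [0.3106, -0.5058, 0.8048]]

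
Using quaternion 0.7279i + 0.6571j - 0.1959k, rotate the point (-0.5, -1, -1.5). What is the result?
(-0.559, 0.044, 1.785)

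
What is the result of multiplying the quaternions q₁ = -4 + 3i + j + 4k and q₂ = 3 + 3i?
-21 - 3i + 15j + 9k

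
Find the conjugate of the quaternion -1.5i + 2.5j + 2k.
1.5i - 2.5j - 2k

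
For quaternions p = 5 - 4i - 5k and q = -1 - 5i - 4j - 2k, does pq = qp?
No: pq = -35 - 41i - 3j + 11k ≠ -35 - i - 37j - 21k = qp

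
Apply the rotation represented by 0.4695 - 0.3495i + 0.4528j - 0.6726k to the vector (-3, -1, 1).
(1.525, 2.712, 1.148)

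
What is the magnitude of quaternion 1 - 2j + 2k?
3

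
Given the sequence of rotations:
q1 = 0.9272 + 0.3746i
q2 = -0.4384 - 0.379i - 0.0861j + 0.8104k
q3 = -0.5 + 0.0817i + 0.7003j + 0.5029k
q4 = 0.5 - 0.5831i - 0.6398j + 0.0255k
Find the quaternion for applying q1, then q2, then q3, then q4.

q2 · q1 = -0.2645 - 0.5156i + 0.2237j + 0.7837k
q3 · q2 · q1 = -0.3764 + 0.6725i - 0.6204j - 0.1455k
q4 · q3 · q2 · q1 = -0.1893 + 0.6646i - 0.1371j + 0.7097k
-0.1893 + 0.6646i - 0.1371j + 0.7097k


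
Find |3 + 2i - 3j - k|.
√23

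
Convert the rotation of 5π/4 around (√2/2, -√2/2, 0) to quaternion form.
-0.3827 + 0.6533i - 0.6533j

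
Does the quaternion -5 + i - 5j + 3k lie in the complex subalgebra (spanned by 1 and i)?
No. The quaternion -5 + i - 5j + 3k has j-coefficient y = -5 and k-coefficient z = 3, not both zero, so it does not lie in the complex subalgebra spanned by 1 and i.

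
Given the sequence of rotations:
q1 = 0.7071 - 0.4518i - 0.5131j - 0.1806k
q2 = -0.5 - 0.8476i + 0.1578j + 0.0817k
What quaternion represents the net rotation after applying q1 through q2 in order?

q2 · q1 = -0.6408 - 0.36i + 0.1781j + 0.6543k
-0.6408 - 0.36i + 0.1781j + 0.6543k


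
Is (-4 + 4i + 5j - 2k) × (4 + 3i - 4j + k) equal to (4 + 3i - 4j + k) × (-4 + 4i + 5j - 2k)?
No: pq = -6 + i + 26j - 43k ≠ -6 + 7i + 46j + 19k = qp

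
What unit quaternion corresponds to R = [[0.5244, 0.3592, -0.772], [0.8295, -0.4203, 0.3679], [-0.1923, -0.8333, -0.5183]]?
-0.3827 + 0.7847i + 0.3787j - 0.3072k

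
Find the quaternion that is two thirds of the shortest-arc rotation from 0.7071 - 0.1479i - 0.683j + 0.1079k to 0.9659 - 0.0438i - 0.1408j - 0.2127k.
0.9289 - 0.0837i - 0.3437j - 0.1099k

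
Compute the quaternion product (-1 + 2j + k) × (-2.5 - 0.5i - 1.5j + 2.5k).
3 + 7i - 4j - 4k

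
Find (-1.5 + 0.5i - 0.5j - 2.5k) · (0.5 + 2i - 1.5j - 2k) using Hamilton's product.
-7.5 - 5.5i - 2j + 2k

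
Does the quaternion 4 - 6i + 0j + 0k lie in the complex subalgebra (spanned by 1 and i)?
Yes. The quaternion 4 - 6i has j- and k-coefficients y = z = 0, so it lies in the complex subalgebra spanned by 1 and i.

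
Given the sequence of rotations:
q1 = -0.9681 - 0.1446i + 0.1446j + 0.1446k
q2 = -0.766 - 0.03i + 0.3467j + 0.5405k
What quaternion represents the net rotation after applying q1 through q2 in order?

q2 · q1 = 0.6089 + 0.1118i - 0.5202j - 0.5882k
0.6089 + 0.1118i - 0.5202j - 0.5882k


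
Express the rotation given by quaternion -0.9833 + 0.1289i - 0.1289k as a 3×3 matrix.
[[0.9668, -0.2535, -0.0332], [0.2535, 0.9335, 0.2535], [-0.0332, -0.2535, 0.9668]]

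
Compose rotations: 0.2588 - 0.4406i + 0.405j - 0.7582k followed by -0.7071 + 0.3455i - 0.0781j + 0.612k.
0.4649 + 0.2123i - 0.3143j + 0.8k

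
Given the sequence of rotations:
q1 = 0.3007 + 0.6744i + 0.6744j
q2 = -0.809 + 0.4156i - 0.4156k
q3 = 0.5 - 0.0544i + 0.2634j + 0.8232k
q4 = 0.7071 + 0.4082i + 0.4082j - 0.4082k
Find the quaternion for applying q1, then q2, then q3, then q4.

q2 · q1 = -0.5235 - 0.1403i - 0.8259j + 0.1553k
q3 · q2 · q1 = -0.1797 + 0.6791i - 0.6579j - 0.2714k
q4 · q3 · q2 · q1 = -0.2465 + 0.0275i - 0.705j - 0.6643k
-0.2465 + 0.0275i - 0.705j - 0.6643k


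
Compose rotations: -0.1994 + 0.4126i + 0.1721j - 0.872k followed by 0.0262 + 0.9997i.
-0.4177 - 0.1885i + 0.8762j + 0.1492k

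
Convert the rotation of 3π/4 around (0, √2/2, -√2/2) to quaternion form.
0.3827 + 0.6533j - 0.6533k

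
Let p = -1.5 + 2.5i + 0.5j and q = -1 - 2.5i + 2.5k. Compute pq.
7.75 + 2.5i - 6.75j - 2.5k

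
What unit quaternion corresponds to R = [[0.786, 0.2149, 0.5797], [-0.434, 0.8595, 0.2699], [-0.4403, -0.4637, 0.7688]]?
0.9239 - 0.1985i + 0.276j - 0.1756k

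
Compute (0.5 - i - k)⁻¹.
0.2222 + 0.4444i + 0.4444k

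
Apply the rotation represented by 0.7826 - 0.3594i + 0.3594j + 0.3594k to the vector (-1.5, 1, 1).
(-1.242, 0.848, 1.41)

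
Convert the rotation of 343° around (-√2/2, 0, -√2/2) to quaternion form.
-0.989 - 0.1045i - 0.1045k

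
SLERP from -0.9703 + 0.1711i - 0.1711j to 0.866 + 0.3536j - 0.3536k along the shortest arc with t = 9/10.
-0.8848 + 0.0177i - 0.338j + 0.3203k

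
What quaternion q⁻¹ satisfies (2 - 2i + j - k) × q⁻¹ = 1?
0.2 + 0.2i - 0.1j + 0.1k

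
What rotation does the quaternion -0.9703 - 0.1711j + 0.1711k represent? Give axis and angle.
axis = (0, -√2/2, √2/2), θ = 332°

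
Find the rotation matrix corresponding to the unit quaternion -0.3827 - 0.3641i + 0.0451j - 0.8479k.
[[-0.4419, -0.6818, 0.5829], [0.6161, -0.703, -0.3552], [0.652, 0.2022, 0.7308]]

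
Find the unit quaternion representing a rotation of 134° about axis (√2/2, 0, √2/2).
0.3907 + 0.6509i + 0.6509k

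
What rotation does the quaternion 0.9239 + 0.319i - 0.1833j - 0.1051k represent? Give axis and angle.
axis = (0.8337, -0.4791, -0.2747), θ = π/4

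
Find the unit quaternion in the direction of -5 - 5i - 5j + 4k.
-0.5241 - 0.5241i - 0.5241j + 0.4193k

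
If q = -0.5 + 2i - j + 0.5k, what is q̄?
-0.5 - 2i + j - 0.5k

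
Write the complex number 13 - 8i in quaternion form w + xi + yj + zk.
13 - 8i + 0j + 0k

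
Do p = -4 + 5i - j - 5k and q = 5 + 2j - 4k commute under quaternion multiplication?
No: pq = -38 + 39i + 7j + k ≠ -38 + 11i - 33j - 19k = qp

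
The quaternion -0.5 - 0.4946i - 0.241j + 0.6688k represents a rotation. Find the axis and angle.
axis = (-0.5711, -0.2783, 0.7723), θ = 4π/3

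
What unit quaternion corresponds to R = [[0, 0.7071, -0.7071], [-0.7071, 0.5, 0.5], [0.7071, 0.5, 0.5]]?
0.7071 - 0.5j - 0.5k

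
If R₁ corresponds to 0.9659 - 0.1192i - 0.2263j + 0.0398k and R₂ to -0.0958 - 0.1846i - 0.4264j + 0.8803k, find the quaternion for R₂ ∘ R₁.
-0.2461 + 0.0154i - 0.4878j + 0.8374k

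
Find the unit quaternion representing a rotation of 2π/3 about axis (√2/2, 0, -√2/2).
0.5 + 0.6124i - 0.6124k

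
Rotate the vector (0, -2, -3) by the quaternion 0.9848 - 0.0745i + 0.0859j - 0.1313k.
(-1.058, -2.281, -2.584)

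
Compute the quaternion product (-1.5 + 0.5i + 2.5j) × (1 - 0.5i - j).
1.25 + 1.25i + 4j + 0.75k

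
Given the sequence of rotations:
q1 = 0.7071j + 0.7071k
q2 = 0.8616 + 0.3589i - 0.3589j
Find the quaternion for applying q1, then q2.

q2 · q1 = 0.2538 - 0.2538i + 0.3555j + 0.863k
0.2538 - 0.2538i + 0.3555j + 0.863k


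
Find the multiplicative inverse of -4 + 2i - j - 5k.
-0.087 - 0.0435i + 0.0217j + 0.1087k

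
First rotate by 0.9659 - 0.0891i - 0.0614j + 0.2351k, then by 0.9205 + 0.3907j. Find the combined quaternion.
0.9131 + 0.0098i + 0.3209j + 0.2512k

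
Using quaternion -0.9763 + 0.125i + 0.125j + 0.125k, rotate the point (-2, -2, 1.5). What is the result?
(-2.745, -1.036, 1.281)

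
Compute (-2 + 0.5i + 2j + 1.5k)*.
-2 - 0.5i - 2j - 1.5k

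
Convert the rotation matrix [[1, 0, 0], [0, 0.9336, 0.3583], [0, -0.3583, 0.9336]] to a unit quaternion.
0.9833 - 0.1822i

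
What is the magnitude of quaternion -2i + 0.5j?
2.062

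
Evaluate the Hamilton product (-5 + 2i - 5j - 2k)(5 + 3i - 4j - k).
-53 - 8i - 9j + 2k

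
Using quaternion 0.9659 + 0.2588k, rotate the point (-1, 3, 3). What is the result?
(-2.366, 2.098, 3)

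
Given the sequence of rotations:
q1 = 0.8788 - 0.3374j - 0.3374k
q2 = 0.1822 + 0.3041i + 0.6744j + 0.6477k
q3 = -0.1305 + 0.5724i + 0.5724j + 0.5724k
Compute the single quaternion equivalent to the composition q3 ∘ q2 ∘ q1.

q2 · q1 = 0.6062 + 0.2582i + 0.6338j + 0.4051k
q3 · q2 · q1 = -0.8216 + 0.1824i + 0.1802j + 0.5091k
-0.8216 + 0.1824i + 0.1802j + 0.5091k


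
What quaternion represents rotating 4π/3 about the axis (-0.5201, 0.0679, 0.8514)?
-0.5 - 0.4504i + 0.0588j + 0.7373k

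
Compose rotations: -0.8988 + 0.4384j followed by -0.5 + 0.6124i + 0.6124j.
0.1809 - 0.5504i - 0.7696j + 0.2685k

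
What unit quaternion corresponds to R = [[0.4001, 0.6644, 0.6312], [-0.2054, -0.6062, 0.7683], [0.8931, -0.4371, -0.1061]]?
-0.4147 + 0.7267i + 0.1579j + 0.5244k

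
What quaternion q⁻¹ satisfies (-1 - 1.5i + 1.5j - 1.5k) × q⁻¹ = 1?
-0.129 + 0.1935i - 0.1935j + 0.1935k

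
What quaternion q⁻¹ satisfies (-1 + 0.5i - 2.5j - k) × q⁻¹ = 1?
-0.1176 - 0.0588i + 0.2941j + 0.1176k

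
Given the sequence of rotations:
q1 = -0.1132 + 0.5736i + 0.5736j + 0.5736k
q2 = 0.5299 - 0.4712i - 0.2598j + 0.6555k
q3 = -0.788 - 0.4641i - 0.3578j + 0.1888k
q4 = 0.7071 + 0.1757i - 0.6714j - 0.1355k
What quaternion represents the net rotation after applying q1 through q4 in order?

q2 · q1 = -0.0167 - 0.1677i + 0.9796j + 0.1085k
q3 · q2 · q1 = 0.2653 - 0.0839i - 0.7473j - 0.6033k
q4 · q3 · q2 · q1 = -0.3811 + 0.2911i - 0.5892j - 0.6502k
-0.3811 + 0.2911i - 0.5892j - 0.6502k


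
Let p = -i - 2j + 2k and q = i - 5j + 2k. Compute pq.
-13 + 6i + 4j + 7k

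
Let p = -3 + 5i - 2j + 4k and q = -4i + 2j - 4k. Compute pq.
40 + 12i - 2j + 14k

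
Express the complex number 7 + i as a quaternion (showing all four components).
7 + i + 0j + 0k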